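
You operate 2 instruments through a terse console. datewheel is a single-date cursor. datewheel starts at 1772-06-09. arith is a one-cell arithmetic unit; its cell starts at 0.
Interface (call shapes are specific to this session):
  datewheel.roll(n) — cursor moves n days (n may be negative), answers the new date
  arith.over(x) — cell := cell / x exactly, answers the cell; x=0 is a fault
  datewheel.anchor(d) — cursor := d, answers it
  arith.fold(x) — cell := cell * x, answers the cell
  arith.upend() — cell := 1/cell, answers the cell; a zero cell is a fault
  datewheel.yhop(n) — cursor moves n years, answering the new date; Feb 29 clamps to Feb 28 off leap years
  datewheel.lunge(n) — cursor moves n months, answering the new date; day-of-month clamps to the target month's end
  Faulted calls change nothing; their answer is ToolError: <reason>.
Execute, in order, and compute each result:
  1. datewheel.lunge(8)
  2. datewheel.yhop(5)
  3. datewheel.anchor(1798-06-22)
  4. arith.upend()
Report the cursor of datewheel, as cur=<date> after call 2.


·→ datewheel.lunge(n=8)
·← 1773-02-09
·→ datewheel.yhop(n=5)
·← 1778-02-09
·→ datewheel.anchor(d=1798-06-22)
·← 1798-06-22
·→ arith.upend()
·← ToolError: reciprocal of zero

Answer: cur=1778-02-09


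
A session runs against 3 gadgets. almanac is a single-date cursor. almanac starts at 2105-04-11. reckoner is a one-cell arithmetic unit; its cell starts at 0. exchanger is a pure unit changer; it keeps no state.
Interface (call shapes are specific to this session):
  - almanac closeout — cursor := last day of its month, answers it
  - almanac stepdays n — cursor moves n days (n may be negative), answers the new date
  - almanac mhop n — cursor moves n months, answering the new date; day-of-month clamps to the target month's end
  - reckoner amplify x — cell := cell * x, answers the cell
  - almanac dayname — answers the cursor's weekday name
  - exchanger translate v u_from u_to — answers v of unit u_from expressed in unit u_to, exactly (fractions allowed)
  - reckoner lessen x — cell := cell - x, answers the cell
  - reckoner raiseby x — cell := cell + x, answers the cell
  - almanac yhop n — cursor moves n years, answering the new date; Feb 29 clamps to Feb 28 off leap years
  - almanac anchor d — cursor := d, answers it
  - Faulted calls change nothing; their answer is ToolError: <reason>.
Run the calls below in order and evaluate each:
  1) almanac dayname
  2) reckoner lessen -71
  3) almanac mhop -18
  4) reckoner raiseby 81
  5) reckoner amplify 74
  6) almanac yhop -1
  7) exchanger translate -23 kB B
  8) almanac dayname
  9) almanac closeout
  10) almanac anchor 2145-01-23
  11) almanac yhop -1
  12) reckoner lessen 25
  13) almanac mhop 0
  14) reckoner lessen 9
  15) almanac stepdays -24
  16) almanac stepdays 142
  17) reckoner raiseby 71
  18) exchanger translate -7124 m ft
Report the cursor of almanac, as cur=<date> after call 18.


Now I run almanac dayname, giving Saturday.
I use reckoner lessen on -71, giving 71.
Now I run almanac mhop on -18, and observe 2103-10-11.
Now I run reckoner raiseby on 81, and see 152.
Next I call reckoner amplify on 74, yielding 11248.
Then almanac yhop on -1, which returns 2102-10-11.
I use exchanger translate on -23, kB, B, and observe -23000.
I use almanac dayname(), which returns Wednesday.
Next I call almanac closeout(), — result: 2102-10-31.
Using almanac anchor on 2145-01-23, and observe 2145-01-23.
Invoking almanac yhop on -1, which returns 2144-01-23.
Using reckoner lessen on 25, which returns 11223.
I run almanac mhop on 0, which returns 2144-01-23.
Then reckoner lessen on 9, and see 11214.
I call almanac stepdays on -24, — result: 2143-12-30.
Now I run almanac stepdays on 142, giving 2144-05-20.
Using reckoner raiseby on 71, and observe 11285.
I run exchanger translate on -7124, m, ft, and get -8905000/381.

Answer: cur=2144-05-20


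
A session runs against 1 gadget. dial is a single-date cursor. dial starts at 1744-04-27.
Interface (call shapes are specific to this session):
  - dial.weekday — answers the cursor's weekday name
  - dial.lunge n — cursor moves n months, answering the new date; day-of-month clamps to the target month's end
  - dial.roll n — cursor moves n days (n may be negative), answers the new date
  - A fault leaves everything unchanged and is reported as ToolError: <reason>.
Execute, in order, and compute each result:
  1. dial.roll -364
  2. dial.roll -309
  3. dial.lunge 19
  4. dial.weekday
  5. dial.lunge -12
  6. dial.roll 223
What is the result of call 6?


Do: dial.roll[-364]
See: 1743-04-29
Do: dial.roll[-309]
See: 1742-06-24
Do: dial.lunge[19]
See: 1744-01-24
Do: dial.weekday[]
See: Friday
Do: dial.lunge[-12]
See: 1743-01-24
Do: dial.roll[223]
See: 1743-09-04

Answer: 1743-09-04


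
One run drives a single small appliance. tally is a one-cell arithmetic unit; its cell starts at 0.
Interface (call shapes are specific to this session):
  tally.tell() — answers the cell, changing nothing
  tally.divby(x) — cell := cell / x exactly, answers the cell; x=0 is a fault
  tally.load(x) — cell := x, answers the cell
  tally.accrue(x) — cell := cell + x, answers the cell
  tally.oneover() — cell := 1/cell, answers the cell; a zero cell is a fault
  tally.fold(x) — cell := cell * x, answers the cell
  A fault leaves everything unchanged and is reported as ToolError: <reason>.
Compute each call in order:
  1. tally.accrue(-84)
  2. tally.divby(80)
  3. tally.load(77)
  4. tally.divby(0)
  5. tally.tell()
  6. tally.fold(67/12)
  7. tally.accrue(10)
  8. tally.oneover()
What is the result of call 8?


Step: accrue[x=-84]
Result: -84
Step: divby[x=80]
Result: -21/20
Step: load[x=77]
Result: 77
Step: divby[x=0]
Result: ToolError: division by zero
Step: tell[]
Result: 77
Step: fold[x=67/12]
Result: 5159/12
Step: accrue[x=10]
Result: 5279/12
Step: oneover[]
Result: 12/5279

Answer: 12/5279


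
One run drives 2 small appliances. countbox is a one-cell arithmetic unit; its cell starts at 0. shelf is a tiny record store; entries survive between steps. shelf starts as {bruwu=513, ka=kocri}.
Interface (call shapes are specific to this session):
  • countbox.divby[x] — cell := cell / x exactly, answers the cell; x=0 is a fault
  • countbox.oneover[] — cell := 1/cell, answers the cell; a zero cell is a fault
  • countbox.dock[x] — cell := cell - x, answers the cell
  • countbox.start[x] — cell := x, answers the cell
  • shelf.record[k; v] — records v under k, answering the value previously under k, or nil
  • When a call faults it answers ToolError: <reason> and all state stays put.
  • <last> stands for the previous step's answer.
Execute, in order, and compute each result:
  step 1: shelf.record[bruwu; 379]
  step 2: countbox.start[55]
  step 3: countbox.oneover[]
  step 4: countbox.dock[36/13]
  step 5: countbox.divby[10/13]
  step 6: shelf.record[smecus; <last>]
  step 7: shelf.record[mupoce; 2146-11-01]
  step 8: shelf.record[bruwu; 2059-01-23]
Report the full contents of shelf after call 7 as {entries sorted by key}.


>> shelf.record(k='bruwu', v='379')
<< 513
>> countbox.start(x='55')
<< 55
>> countbox.oneover()
<< 1/55
>> countbox.dock(x='36/13')
<< -1967/715
>> countbox.divby(x='10/13')
<< -1967/550
>> shelf.record(k='smecus', v='<last>')
<< nil
>> shelf.record(k='mupoce', v='2146-11-01')
<< nil
>> shelf.record(k='bruwu', v='2059-01-23')
<< 379

Answer: {bruwu=379, ka=kocri, mupoce=2146-11-01, smecus=-1967/550}


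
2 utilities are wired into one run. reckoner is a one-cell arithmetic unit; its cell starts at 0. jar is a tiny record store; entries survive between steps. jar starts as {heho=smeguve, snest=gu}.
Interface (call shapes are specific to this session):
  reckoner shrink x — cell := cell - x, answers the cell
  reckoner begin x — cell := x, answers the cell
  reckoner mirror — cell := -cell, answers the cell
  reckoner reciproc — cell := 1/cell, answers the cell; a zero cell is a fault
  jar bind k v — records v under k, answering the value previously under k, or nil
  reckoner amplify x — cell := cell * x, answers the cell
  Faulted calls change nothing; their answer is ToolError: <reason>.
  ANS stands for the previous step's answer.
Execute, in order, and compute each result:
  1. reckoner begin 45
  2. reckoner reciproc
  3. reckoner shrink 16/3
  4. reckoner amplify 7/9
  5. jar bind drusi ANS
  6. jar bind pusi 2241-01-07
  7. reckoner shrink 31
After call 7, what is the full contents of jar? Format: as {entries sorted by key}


Answer: {drusi=-1673/405, heho=smeguve, pusi=2241-01-07, snest=gu}

Derivation:
CALL reckoner begin[x: 45]
RET  45
CALL reckoner reciproc[]
RET  1/45
CALL reckoner shrink[x: 16/3]
RET  -239/45
CALL reckoner amplify[x: 7/9]
RET  -1673/405
CALL jar bind[k: drusi; v: ANS]
RET  nil
CALL jar bind[k: pusi; v: 2241-01-07]
RET  nil
CALL reckoner shrink[x: 31]
RET  -14228/405


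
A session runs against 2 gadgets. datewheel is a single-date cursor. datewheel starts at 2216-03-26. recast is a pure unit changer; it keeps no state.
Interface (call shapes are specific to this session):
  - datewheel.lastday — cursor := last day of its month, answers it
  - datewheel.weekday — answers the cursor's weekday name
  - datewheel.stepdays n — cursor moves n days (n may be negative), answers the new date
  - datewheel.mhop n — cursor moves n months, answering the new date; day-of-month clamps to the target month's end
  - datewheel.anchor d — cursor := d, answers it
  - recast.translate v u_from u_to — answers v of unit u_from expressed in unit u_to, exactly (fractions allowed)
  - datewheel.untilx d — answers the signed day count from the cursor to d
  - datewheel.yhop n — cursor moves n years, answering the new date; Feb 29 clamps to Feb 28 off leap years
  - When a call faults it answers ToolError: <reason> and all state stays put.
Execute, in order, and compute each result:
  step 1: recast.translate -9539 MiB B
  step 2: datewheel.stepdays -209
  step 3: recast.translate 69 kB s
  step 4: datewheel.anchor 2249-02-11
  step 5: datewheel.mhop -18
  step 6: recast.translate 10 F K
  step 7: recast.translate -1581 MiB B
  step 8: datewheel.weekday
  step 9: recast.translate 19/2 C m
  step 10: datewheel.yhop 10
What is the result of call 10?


Answer: 2257-08-11

Derivation:
> recast.translate v='-9539' u_from='MiB' u_to='B'
= -10002366464
> datewheel.stepdays n='-209'
= 2215-08-30
> recast.translate v='69' u_from='kB' u_to='s'
= ToolError: incompatible units
> datewheel.anchor d='2249-02-11'
= 2249-02-11
> datewheel.mhop n='-18'
= 2247-08-11
> recast.translate v='10' u_from='F' u_to='K'
= 46967/180
> recast.translate v='-1581' u_from='MiB' u_to='B'
= -1657798656
> datewheel.weekday
= Wednesday
> recast.translate v='19/2' u_from='C' u_to='m'
= ToolError: incompatible units
> datewheel.yhop n='10'
= 2257-08-11


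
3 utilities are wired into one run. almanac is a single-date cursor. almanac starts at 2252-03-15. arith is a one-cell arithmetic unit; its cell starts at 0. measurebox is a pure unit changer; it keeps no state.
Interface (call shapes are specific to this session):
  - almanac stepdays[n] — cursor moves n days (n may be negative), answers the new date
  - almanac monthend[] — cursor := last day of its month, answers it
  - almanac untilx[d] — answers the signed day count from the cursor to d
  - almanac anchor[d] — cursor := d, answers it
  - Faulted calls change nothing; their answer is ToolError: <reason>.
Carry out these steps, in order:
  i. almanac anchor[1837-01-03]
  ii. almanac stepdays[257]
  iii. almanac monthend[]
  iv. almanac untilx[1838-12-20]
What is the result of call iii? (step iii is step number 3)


Act: almanac anchor[1837-01-03]
Obs: 1837-01-03
Act: almanac stepdays[257]
Obs: 1837-09-17
Act: almanac monthend[]
Obs: 1837-09-30
Act: almanac untilx[1838-12-20]
Obs: 446

Answer: 1837-09-30


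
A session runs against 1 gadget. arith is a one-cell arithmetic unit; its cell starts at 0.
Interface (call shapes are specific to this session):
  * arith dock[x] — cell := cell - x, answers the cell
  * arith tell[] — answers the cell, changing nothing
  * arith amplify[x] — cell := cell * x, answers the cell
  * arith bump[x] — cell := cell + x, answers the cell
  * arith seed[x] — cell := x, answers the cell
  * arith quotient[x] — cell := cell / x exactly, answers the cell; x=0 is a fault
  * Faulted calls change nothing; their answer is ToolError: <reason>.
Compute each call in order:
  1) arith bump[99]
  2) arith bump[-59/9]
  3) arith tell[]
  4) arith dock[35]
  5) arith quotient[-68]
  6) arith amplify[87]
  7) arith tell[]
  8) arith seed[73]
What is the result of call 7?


Answer: -14993/204

Derivation:
Do: arith bump[99]
See: 99
Do: arith bump[-59/9]
See: 832/9
Do: arith tell[]
See: 832/9
Do: arith dock[35]
See: 517/9
Do: arith quotient[-68]
See: -517/612
Do: arith amplify[87]
See: -14993/204
Do: arith tell[]
See: -14993/204
Do: arith seed[73]
See: 73


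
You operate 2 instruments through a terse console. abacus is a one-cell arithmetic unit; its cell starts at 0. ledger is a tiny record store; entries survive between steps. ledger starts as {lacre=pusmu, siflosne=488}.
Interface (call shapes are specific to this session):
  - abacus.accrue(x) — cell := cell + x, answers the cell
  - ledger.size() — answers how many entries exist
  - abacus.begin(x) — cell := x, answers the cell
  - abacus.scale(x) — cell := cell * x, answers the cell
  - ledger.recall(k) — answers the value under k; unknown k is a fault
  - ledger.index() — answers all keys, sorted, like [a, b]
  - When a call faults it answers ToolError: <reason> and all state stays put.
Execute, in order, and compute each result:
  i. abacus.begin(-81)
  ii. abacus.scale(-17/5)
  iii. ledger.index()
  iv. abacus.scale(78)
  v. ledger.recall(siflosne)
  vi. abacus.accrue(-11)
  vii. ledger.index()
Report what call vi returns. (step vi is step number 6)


Then abacus.begin using x=-81, and observe -81.
I call abacus.scale using x=-17/5, → 1377/5.
I use ledger.index(), yielding [lacre, siflosne].
I try abacus.scale using x=78, yielding 107406/5.
Invoking ledger.recall using k=siflosne: 488.
I run abacus.accrue using x=-11, and get 107351/5.
I invoke ledger.index, and see [lacre, siflosne].

Answer: 107351/5


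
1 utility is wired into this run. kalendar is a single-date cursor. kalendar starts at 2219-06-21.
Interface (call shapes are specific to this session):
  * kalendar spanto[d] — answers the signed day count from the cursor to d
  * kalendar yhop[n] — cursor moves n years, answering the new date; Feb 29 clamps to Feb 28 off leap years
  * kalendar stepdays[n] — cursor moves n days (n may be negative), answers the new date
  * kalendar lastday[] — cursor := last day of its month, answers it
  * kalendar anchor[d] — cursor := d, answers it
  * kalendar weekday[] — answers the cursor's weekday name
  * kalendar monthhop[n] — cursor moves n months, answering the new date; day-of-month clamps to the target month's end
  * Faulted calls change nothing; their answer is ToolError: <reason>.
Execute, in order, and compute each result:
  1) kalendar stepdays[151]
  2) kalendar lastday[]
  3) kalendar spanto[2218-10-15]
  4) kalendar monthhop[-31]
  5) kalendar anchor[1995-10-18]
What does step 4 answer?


Answer: 2217-04-30

Derivation:
Now I run kalendar stepdays passing n='151', → 2219-11-19.
Now I run kalendar lastday, yielding 2219-11-30.
Calling kalendar spanto passing d='2218-10-15', which returns -411.
I call kalendar monthhop passing n='-31', → 2217-04-30.
Then kalendar anchor passing d='1995-10-18', which returns 1995-10-18.


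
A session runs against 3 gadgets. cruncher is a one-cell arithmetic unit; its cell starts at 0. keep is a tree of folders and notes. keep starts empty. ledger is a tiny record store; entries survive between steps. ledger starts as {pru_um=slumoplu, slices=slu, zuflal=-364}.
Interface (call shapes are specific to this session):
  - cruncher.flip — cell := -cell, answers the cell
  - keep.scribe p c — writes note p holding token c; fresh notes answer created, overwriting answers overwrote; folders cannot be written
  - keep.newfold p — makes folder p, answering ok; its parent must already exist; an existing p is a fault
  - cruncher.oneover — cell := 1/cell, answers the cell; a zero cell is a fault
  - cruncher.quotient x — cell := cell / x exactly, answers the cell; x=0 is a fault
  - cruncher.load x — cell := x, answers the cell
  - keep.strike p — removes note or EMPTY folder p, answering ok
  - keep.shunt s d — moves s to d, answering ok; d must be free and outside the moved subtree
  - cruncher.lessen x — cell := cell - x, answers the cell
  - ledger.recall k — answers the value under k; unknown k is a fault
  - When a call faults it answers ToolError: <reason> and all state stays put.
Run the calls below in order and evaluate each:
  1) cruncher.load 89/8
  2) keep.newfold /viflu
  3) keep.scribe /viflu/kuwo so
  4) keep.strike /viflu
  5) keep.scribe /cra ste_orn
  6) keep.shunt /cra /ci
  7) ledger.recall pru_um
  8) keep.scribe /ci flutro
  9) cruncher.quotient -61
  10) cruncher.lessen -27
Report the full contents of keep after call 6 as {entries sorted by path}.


Invoking cruncher.load(x→89/8), yielding 89/8.
Calling keep.newfold(p→/viflu), yielding ok.
Using keep.scribe(p→/viflu/kuwo, c→so), giving created.
I invoke keep.strike(p→/viflu), which returns ToolError: not empty.
Next I call keep.scribe(p→/cra, c→ste_orn): created.
I use keep.shunt(s→/cra, d→/ci), and get ok.
Then ledger.recall(k→pru_um), → slumoplu.
I try keep.scribe(p→/ci, c→flutro), and observe overwrote.
I call cruncher.quotient(x→-61), and get -89/488.
I invoke cruncher.lessen(x→-27), which returns 13087/488.

Answer: {ci=ste_orn, viflu/, viflu/kuwo=so}


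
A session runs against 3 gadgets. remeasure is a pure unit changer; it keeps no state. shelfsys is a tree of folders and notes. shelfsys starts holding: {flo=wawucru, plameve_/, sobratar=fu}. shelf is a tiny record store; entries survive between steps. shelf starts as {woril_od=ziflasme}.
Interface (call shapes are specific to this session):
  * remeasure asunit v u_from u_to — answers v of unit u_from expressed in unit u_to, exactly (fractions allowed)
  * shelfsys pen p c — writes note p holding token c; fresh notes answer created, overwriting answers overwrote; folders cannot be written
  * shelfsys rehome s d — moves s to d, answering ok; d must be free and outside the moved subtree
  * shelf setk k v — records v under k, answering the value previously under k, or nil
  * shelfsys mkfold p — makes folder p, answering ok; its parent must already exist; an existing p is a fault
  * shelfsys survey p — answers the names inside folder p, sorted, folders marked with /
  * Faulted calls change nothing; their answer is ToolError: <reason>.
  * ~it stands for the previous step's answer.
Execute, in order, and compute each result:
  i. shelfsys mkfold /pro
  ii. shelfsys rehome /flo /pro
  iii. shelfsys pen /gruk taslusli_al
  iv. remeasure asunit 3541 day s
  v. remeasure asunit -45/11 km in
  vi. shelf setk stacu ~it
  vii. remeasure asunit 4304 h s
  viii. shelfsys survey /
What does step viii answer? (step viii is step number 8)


Answer: [flo, gruk, plameve_/, pro/, sobratar]

Derivation:
Do: shelfsys mkfold[p: /pro]
See: ok
Do: shelfsys rehome[s: /flo; d: /pro]
See: ToolError: exists
Do: shelfsys pen[p: /gruk; c: taslusli_al]
See: created
Do: remeasure asunit[v: 3541; u_from: day; u_to: s]
See: 305942400
Do: remeasure asunit[v: -45/11; u_from: km; u_to: in]
See: -225000000/1397
Do: shelf setk[k: stacu; v: ~it]
See: nil
Do: remeasure asunit[v: 4304; u_from: h; u_to: s]
See: 15494400
Do: shelfsys survey[p: /]
See: [flo, gruk, plameve_/, pro/, sobratar]


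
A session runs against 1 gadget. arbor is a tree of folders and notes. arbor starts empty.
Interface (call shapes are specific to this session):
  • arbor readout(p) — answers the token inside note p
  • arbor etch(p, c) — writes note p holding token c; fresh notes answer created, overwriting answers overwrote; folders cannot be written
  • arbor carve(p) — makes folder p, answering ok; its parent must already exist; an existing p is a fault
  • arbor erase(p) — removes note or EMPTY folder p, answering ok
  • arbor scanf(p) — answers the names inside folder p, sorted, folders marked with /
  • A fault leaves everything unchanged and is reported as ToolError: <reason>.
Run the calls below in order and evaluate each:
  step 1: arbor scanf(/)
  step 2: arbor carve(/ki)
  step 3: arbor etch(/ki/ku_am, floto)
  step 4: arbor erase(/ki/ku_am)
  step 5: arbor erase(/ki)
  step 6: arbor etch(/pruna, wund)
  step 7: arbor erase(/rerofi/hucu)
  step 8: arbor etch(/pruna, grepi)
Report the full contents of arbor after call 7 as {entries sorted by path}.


Answer: {pruna=wund}

Derivation:
I invoke arbor scanf on p=/, which returns [].
Then arbor carve on p=/ki, and see ok.
Invoking arbor etch on p=/ki/ku_am, c=floto, and see created.
I run arbor erase on p=/ki/ku_am, yielding ok.
Next I call arbor erase on p=/ki, and observe ok.
Invoking arbor etch on p=/pruna, c=wund, and observe created.
I invoke arbor erase on p=/rerofi/hucu: ToolError: not found.
I use arbor etch on p=/pruna, c=grepi, → overwrote.


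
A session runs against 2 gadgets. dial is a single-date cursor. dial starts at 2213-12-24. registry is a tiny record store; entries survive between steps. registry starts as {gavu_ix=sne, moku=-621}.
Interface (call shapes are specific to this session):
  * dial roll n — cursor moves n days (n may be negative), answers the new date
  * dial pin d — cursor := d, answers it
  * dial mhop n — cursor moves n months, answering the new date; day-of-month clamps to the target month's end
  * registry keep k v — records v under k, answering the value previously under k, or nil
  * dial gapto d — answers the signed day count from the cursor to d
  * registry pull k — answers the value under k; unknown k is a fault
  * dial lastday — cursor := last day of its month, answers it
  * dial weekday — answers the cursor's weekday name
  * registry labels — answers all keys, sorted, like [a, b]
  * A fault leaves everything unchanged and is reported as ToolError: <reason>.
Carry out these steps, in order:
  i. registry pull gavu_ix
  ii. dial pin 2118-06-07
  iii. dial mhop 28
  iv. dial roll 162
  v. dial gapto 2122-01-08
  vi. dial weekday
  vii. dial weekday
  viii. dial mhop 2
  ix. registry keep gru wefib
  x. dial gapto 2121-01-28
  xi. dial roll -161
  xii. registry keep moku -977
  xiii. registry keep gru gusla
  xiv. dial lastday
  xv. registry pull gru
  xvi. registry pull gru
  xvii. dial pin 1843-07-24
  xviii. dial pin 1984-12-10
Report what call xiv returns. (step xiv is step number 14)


// 1. registry pull(gavu_ix) : sne
// 2. dial pin(2118-06-07) : 2118-06-07
// 3. dial mhop(28) : 2120-10-07
// 4. dial roll(162) : 2121-03-18
// 5. dial gapto(2122-01-08) : 296
// 6. dial weekday() : Tuesday
// 7. dial weekday() : Tuesday
// 8. dial mhop(2) : 2121-05-18
// 9. registry keep(gru, wefib) : nil
// 10. dial gapto(2121-01-28) : -110
// 11. dial roll(-161) : 2120-12-08
// 12. registry keep(moku, -977) : -621
// 13. registry keep(gru, gusla) : wefib
// 14. dial lastday() : 2120-12-31
// 15. registry pull(gru) : gusla
// 16. registry pull(gru) : gusla
// 17. dial pin(1843-07-24) : 1843-07-24
// 18. dial pin(1984-12-10) : 1984-12-10

Answer: 2120-12-31


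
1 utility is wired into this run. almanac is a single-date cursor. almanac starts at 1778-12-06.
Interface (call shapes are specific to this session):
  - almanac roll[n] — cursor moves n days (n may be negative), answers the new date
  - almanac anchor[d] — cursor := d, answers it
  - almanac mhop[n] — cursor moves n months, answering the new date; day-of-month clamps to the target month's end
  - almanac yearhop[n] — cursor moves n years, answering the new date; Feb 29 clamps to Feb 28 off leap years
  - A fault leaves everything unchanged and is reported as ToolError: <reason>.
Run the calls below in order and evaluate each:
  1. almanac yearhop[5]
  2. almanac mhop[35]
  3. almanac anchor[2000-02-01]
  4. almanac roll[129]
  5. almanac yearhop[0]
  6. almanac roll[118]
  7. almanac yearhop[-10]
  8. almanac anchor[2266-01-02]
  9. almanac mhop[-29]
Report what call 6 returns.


==> almanac yearhop(n='5')
<== 1783-12-06
==> almanac mhop(n='35')
<== 1786-11-06
==> almanac anchor(d='2000-02-01')
<== 2000-02-01
==> almanac roll(n='129')
<== 2000-06-09
==> almanac yearhop(n='0')
<== 2000-06-09
==> almanac roll(n='118')
<== 2000-10-05
==> almanac yearhop(n='-10')
<== 1990-10-05
==> almanac anchor(d='2266-01-02')
<== 2266-01-02
==> almanac mhop(n='-29')
<== 2263-08-02

Answer: 2000-10-05


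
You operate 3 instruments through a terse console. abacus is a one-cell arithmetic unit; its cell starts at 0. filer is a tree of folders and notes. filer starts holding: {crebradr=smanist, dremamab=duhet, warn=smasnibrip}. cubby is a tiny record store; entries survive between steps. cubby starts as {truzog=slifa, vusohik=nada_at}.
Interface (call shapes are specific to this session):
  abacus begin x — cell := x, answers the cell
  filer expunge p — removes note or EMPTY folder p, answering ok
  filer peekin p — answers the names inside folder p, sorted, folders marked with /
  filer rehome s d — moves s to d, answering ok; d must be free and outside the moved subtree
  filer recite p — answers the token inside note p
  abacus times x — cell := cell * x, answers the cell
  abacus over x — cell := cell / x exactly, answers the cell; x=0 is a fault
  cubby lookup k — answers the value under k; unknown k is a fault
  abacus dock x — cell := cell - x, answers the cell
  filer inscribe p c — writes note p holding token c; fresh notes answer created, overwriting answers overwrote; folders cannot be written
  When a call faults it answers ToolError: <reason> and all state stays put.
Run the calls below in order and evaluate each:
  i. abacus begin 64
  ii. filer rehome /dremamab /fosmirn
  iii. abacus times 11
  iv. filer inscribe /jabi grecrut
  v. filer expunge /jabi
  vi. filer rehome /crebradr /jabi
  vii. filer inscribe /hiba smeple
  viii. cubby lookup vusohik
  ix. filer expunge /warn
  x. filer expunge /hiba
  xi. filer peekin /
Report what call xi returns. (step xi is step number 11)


Answer: [fosmirn, jabi]

Derivation:
-> abacus begin(64)
<- 64
-> filer rehome(/dremamab, /fosmirn)
<- ok
-> abacus times(11)
<- 704
-> filer inscribe(/jabi, grecrut)
<- created
-> filer expunge(/jabi)
<- ok
-> filer rehome(/crebradr, /jabi)
<- ok
-> filer inscribe(/hiba, smeple)
<- created
-> cubby lookup(vusohik)
<- nada_at
-> filer expunge(/warn)
<- ok
-> filer expunge(/hiba)
<- ok
-> filer peekin(/)
<- [fosmirn, jabi]


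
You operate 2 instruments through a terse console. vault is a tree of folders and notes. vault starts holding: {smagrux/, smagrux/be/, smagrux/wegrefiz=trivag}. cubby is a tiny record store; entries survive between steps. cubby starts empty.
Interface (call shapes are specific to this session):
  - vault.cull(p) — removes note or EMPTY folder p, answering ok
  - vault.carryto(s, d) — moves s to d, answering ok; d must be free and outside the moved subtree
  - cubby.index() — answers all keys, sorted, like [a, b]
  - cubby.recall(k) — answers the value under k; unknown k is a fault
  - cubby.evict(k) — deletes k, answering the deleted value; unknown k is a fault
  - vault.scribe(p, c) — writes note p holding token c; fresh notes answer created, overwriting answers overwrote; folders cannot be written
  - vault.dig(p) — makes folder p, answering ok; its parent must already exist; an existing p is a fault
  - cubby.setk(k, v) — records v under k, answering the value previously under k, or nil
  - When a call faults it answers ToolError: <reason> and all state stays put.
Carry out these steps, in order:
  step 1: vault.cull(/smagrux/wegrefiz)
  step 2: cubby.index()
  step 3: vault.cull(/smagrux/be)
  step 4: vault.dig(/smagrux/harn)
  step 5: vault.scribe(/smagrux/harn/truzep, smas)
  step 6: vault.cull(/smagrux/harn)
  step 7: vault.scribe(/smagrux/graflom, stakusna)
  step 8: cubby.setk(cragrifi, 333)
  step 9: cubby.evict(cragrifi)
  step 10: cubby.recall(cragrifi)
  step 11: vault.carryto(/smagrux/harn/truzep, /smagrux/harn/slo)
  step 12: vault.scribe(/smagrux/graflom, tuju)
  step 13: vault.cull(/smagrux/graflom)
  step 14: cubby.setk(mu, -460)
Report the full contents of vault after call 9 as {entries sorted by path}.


# vault.cull(p→/smagrux/wegrefiz) == ok
# cubby.index() == []
# vault.cull(p→/smagrux/be) == ok
# vault.dig(p→/smagrux/harn) == ok
# vault.scribe(p→/smagrux/harn/truzep, c→smas) == created
# vault.cull(p→/smagrux/harn) == ToolError: not empty
# vault.scribe(p→/smagrux/graflom, c→stakusna) == created
# cubby.setk(k→cragrifi, v→333) == nil
# cubby.evict(k→cragrifi) == 333
# cubby.recall(k→cragrifi) == ToolError: no such key cragrifi
# vault.carryto(s→/smagrux/harn/truzep, d→/smagrux/harn/slo) == ok
# vault.scribe(p→/smagrux/graflom, c→tuju) == overwrote
# vault.cull(p→/smagrux/graflom) == ok
# cubby.setk(k→mu, v→-460) == nil

Answer: {smagrux/, smagrux/graflom=stakusna, smagrux/harn/, smagrux/harn/truzep=smas}


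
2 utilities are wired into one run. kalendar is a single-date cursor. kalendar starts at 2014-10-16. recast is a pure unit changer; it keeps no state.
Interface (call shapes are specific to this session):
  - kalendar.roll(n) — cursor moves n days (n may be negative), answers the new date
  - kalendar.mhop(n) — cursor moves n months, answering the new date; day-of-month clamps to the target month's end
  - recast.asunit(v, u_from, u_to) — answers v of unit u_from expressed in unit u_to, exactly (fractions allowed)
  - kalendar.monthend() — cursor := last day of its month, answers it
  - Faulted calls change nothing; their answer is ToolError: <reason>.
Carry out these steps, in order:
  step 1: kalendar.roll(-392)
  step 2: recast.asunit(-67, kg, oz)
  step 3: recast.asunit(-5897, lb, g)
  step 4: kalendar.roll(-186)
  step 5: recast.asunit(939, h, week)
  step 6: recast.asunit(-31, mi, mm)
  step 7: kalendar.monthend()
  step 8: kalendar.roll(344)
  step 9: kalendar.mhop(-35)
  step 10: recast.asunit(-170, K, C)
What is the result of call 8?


// kalendar.roll(n→-392) ~> 2013-09-19
// recast.asunit(v→-67, u_from→kg, u_to→oz) ~> -107200000000/45359237
// recast.asunit(v→-5897, u_from→lb, u_to→g) ~> -267483420589/100000
// kalendar.roll(n→-186) ~> 2013-03-17
// recast.asunit(v→939, u_from→h, u_to→week) ~> 313/56
// recast.asunit(v→-31, u_from→mi, u_to→mm) ~> -49889664
// kalendar.monthend() ~> 2013-03-31
// kalendar.roll(n→344) ~> 2014-03-10
// kalendar.mhop(n→-35) ~> 2011-04-10
// recast.asunit(v→-170, u_from→K, u_to→C) ~> -8863/20

Answer: 2014-03-10


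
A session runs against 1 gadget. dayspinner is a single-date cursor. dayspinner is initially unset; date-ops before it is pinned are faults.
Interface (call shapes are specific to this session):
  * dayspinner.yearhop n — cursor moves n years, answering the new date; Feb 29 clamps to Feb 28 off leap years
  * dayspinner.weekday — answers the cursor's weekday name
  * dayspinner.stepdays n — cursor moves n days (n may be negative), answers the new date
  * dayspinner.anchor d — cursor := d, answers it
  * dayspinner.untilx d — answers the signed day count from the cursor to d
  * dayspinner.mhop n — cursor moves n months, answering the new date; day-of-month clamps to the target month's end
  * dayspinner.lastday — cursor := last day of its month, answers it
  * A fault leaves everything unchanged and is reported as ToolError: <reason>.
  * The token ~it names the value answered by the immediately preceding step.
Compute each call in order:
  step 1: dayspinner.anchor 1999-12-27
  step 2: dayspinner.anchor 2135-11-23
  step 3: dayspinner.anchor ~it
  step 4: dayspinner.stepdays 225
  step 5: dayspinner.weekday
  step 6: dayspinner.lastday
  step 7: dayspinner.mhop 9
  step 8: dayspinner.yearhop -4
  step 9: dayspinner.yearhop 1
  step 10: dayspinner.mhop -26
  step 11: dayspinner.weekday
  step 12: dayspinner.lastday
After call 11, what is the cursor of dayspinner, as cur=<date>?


> anchor 1999-12-27
:: 1999-12-27
> anchor 2135-11-23
:: 2135-11-23
> anchor ~it
:: 2135-11-23
> stepdays 225
:: 2136-07-05
> weekday
:: Thursday
> lastday
:: 2136-07-31
> mhop 9
:: 2137-04-30
> yearhop -4
:: 2133-04-30
> yearhop 1
:: 2134-04-30
> mhop -26
:: 2132-02-29
> weekday
:: Friday
> lastday
:: 2132-02-29

Answer: cur=2132-02-29


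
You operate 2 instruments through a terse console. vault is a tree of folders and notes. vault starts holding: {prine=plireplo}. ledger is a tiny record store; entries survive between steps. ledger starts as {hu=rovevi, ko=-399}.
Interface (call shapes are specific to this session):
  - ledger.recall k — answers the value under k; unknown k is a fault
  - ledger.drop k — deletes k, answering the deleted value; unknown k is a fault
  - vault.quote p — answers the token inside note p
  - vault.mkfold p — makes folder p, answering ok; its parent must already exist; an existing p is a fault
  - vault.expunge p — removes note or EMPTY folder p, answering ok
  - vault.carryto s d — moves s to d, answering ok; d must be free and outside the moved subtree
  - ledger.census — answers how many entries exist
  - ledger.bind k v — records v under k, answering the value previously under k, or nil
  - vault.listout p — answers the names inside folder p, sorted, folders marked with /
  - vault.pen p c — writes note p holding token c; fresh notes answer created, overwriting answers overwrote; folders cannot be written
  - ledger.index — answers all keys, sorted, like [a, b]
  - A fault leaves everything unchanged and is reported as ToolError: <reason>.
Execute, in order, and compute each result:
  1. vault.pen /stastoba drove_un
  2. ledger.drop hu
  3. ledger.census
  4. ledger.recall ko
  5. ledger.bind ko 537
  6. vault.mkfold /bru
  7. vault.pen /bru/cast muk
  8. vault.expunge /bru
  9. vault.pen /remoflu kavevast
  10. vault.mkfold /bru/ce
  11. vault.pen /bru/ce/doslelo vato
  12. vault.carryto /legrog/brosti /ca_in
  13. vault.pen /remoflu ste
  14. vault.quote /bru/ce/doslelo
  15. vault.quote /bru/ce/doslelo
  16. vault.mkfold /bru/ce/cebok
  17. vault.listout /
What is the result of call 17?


Answer: [bru/, prine, remoflu, stastoba]

Derivation:
// 1. vault.pen(p=/stastoba, c=drove_un) == created
// 2. ledger.drop(k=hu) == rovevi
// 3. ledger.census() == 1
// 4. ledger.recall(k=ko) == -399
// 5. ledger.bind(k=ko, v=537) == -399
// 6. vault.mkfold(p=/bru) == ok
// 7. vault.pen(p=/bru/cast, c=muk) == created
// 8. vault.expunge(p=/bru) == ToolError: not empty
// 9. vault.pen(p=/remoflu, c=kavevast) == created
// 10. vault.mkfold(p=/bru/ce) == ok
// 11. vault.pen(p=/bru/ce/doslelo, c=vato) == created
// 12. vault.carryto(s=/legrog/brosti, d=/ca_in) == ToolError: not found
// 13. vault.pen(p=/remoflu, c=ste) == overwrote
// 14. vault.quote(p=/bru/ce/doslelo) == vato
// 15. vault.quote(p=/bru/ce/doslelo) == vato
// 16. vault.mkfold(p=/bru/ce/cebok) == ok
// 17. vault.listout(p=/) == [bru/, prine, remoflu, stastoba]


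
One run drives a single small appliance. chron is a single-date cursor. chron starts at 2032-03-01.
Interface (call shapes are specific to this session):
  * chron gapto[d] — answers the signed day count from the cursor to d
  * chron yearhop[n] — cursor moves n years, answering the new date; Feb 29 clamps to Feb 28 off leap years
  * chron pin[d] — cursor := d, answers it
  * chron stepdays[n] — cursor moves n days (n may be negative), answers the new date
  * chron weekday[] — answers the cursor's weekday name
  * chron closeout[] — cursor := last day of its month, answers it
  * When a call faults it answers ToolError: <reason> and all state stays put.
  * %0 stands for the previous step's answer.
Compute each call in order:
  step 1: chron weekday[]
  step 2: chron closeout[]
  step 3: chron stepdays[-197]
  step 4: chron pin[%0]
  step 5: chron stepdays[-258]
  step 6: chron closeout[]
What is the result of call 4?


Answer: 2031-09-16

Derivation:
I call chron weekday, which returns Monday.
I run chron closeout, which returns 2032-03-31.
I call chron stepdays with n→-197, and observe 2031-09-16.
Then chron pin with d→%0: 2031-09-16.
Then chron stepdays with n→-258: 2031-01-01.
Now I run chron closeout(): 2031-01-31.


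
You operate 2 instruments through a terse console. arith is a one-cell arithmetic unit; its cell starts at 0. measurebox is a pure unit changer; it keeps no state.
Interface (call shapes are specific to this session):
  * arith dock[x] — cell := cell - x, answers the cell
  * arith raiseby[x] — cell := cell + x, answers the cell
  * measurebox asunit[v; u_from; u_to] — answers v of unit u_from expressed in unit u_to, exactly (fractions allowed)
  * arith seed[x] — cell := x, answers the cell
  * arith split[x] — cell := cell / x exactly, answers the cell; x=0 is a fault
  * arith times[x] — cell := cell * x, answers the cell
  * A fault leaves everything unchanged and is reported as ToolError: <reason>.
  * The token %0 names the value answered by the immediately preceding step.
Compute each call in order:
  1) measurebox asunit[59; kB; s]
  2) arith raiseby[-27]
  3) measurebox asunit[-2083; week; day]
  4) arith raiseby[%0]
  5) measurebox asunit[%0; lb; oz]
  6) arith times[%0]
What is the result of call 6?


Answer: 3414298624

Derivation:
>>> measurebox asunit v='59' u_from='kB' u_to='s'
  ToolError: incompatible units
>>> arith raiseby x='-27'
  -27
>>> measurebox asunit v='-2083' u_from='week' u_to='day'
  -14581
>>> arith raiseby x='%0'
  -14608
>>> measurebox asunit v='%0' u_from='lb' u_to='oz'
  -233728
>>> arith times x='%0'
  3414298624


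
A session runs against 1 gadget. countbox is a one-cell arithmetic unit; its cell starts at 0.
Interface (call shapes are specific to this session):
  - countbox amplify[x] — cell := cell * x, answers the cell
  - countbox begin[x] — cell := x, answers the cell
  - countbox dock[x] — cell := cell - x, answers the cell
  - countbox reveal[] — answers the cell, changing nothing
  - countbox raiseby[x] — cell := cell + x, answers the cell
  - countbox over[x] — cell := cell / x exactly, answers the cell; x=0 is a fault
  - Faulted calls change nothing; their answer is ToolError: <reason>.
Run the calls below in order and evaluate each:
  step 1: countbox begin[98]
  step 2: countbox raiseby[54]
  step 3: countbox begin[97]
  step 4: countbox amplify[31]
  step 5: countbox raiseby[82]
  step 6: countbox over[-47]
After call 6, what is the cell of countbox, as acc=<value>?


Answer: acc=-3089/47

Derivation:
I use countbox begin on x: 98: 98.
Using countbox raiseby on x: 54, → 152.
Now I run countbox begin on x: 97, → 97.
I use countbox amplify on x: 31, — result: 3007.
I run countbox raiseby on x: 82, → 3089.
Calling countbox over on x: -47: -3089/47.


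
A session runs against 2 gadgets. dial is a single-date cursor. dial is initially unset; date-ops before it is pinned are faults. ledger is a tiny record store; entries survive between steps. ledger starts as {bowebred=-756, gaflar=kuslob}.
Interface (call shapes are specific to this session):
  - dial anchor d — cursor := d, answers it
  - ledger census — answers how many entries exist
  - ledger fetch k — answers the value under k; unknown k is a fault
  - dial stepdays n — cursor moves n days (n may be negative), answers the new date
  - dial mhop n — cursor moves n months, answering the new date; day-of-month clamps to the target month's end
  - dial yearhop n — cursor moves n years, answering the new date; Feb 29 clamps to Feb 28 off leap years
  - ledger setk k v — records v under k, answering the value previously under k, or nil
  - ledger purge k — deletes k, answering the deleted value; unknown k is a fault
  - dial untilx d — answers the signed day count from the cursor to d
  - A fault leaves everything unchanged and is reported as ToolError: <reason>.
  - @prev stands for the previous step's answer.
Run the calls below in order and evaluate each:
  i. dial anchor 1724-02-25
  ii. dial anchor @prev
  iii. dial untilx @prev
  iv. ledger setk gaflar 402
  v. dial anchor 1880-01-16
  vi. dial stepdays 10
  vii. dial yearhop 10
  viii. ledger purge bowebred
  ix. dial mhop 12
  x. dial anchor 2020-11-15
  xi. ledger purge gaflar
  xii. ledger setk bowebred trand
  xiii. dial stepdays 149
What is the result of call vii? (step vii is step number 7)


Answer: 1890-01-26

Derivation:
~$ dial anchor d=1724-02-25
= 1724-02-25
~$ dial anchor d=@prev
= 1724-02-25
~$ dial untilx d=@prev
= 0
~$ ledger setk k=gaflar v=402
= kuslob
~$ dial anchor d=1880-01-16
= 1880-01-16
~$ dial stepdays n=10
= 1880-01-26
~$ dial yearhop n=10
= 1890-01-26
~$ ledger purge k=bowebred
= -756
~$ dial mhop n=12
= 1891-01-26
~$ dial anchor d=2020-11-15
= 2020-11-15
~$ ledger purge k=gaflar
= 402
~$ ledger setk k=bowebred v=trand
= nil
~$ dial stepdays n=149
= 2021-04-13
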